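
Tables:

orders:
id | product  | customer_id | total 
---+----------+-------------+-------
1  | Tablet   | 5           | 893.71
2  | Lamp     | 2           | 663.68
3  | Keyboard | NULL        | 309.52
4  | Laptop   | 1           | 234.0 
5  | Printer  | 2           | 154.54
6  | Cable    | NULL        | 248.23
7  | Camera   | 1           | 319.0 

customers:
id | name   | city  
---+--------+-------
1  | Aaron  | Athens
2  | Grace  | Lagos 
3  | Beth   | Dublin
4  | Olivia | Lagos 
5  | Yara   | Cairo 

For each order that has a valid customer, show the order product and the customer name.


INNER JOIN keeps only orders rows whose customer_id matches an id in customers. Walk through each order:
  - order 1 (Tablet): customer_id=5 -> matches Yara
  - order 2 (Lamp): customer_id=2 -> matches Grace
  - order 3 (Keyboard): customer_id=NULL, no match -> dropped
  - order 4 (Laptop): customer_id=1 -> matches Aaron
  - order 5 (Printer): customer_id=2 -> matches Grace
  - order 6 (Cable): customer_id=NULL, no match -> dropped
  - order 7 (Camera): customer_id=1 -> matches Aaron
So 2 of 7 rows are dropped.

SQL:
SELECT a.product, b.name AS customer
FROM orders a
INNER JOIN customers b ON a.customer_id = b.id

Result:
product | customer
--------+---------
Tablet  | Yara    
Lamp    | Grace   
Laptop  | Aaron   
Printer | Grace   
Camera  | Aaron   


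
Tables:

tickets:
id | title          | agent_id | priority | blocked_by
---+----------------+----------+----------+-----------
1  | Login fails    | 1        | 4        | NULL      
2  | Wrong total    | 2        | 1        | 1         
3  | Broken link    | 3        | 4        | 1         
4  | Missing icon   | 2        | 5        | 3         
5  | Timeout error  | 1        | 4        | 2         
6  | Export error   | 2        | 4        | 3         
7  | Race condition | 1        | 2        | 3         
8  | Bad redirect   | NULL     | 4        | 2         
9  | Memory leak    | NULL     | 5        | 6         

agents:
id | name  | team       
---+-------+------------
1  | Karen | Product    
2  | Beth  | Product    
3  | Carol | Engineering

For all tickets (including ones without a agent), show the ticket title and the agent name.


LEFT JOIN keeps every row from tickets (the left table); where agent_id has no match in agents, the agent columns become NULL. Walk through each ticket:
  - ticket 1 (Login fails): agent_id=1 -> matches Karen
  - ticket 2 (Wrong total): agent_id=2 -> matches Beth
  - ticket 3 (Broken link): agent_id=3 -> matches Carol
  - ticket 4 (Missing icon): agent_id=2 -> matches Beth
  - ticket 5 (Timeout error): agent_id=1 -> matches Karen
  - ticket 6 (Export error): agent_id=2 -> matches Beth
  - ticket 7 (Race condition): agent_id=1 -> matches Karen
  - ticket 8 (Bad redirect): agent_id=NULL, no match -> kept with NULL
  - ticket 9 (Memory leak): agent_id=NULL, no match -> kept with NULL
All 9 rows appear; 2 have NULL agent.

SQL:
SELECT a.title, b.name AS agent
FROM tickets a
LEFT JOIN agents b ON a.agent_id = b.id

Result:
title          | agent
---------------+------
Login fails    | Karen
Wrong total    | Beth 
Broken link    | Carol
Missing icon   | Beth 
Timeout error  | Karen
Export error   | Beth 
Race condition | Karen
Bad redirect   | NULL 
Memory leak    | NULL 


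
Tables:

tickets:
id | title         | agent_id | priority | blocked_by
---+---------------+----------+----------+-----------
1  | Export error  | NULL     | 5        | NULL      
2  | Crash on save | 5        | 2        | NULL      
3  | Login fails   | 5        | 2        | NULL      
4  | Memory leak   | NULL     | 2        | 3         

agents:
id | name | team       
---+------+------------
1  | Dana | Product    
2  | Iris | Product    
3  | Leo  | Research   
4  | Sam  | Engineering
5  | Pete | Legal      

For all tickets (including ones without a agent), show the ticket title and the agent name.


LEFT JOIN keeps every row from tickets (the left table); where agent_id has no match in agents, the agent columns become NULL. Walk through each ticket:
  - ticket 1 (Export error): agent_id=NULL, no match -> kept with NULL
  - ticket 2 (Crash on save): agent_id=5 -> matches Pete
  - ticket 3 (Login fails): agent_id=5 -> matches Pete
  - ticket 4 (Memory leak): agent_id=NULL, no match -> kept with NULL
All 4 rows appear; 2 have NULL agent.

SQL:
SELECT a.title, b.name AS agent
FROM tickets a
LEFT JOIN agents b ON a.agent_id = b.id

Result:
title         | agent
--------------+------
Export error  | NULL 
Crash on save | Pete 
Login fails   | Pete 
Memory leak   | NULL 


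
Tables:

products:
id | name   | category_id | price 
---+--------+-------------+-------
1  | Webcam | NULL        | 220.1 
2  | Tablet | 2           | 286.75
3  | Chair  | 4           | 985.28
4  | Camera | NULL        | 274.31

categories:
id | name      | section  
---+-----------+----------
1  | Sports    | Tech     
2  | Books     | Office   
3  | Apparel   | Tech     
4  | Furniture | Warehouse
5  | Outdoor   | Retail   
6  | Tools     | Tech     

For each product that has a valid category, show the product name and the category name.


INNER JOIN keeps only products rows whose category_id matches an id in categories. Walk through each product:
  - product 1 (Webcam): category_id=NULL, no match -> dropped
  - product 2 (Tablet): category_id=2 -> matches Books
  - product 3 (Chair): category_id=4 -> matches Furniture
  - product 4 (Camera): category_id=NULL, no match -> dropped
So 2 of 4 rows are dropped.

SQL:
SELECT a.name, b.name AS category
FROM products a
INNER JOIN categories b ON a.category_id = b.id

Result:
name   | category 
-------+----------
Tablet | Books    
Chair  | Furniture


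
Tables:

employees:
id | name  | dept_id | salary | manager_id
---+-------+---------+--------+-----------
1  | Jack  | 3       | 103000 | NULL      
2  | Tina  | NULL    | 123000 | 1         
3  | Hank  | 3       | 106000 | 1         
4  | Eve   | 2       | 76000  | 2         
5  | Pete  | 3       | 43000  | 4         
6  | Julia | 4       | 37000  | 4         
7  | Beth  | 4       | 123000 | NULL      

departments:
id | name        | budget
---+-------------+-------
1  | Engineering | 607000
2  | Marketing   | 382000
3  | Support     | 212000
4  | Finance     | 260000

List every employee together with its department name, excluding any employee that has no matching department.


INNER JOIN keeps only employees rows whose dept_id matches an id in departments. Walk through each employee:
  - employee 1 (Jack): dept_id=3 -> matches Support
  - employee 2 (Tina): dept_id=NULL, no match -> dropped
  - employee 3 (Hank): dept_id=3 -> matches Support
  - employee 4 (Eve): dept_id=2 -> matches Marketing
  - employee 5 (Pete): dept_id=3 -> matches Support
  - employee 6 (Julia): dept_id=4 -> matches Finance
  - employee 7 (Beth): dept_id=4 -> matches Finance
So 1 of 7 rows is dropped.

SQL:
SELECT a.name, b.name AS department
FROM employees a
INNER JOIN departments b ON a.dept_id = b.id

Result:
name  | department
------+-----------
Jack  | Support   
Hank  | Support   
Eve   | Marketing 
Pete  | Support   
Julia | Finance   
Beth  | Finance   


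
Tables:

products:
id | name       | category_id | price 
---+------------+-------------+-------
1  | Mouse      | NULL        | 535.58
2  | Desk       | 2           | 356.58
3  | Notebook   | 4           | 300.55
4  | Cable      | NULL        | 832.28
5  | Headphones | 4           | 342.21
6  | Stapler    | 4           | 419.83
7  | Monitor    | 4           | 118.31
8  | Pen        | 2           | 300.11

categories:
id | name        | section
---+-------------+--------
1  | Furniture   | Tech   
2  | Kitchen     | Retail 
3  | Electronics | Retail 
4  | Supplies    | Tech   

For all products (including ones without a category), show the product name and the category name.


LEFT JOIN keeps every row from products (the left table); where category_id has no match in categories, the category columns become NULL. Walk through each product:
  - product 1 (Mouse): category_id=NULL, no match -> kept with NULL
  - product 2 (Desk): category_id=2 -> matches Kitchen
  - product 3 (Notebook): category_id=4 -> matches Supplies
  - product 4 (Cable): category_id=NULL, no match -> kept with NULL
  - product 5 (Headphones): category_id=4 -> matches Supplies
  - product 6 (Stapler): category_id=4 -> matches Supplies
  - product 7 (Monitor): category_id=4 -> matches Supplies
  - product 8 (Pen): category_id=2 -> matches Kitchen
All 8 rows appear; 2 have NULL category.

SQL:
SELECT a.name, b.name AS category
FROM products a
LEFT JOIN categories b ON a.category_id = b.id

Result:
name       | category
-----------+---------
Mouse      | NULL    
Desk       | Kitchen 
Notebook   | Supplies
Cable      | NULL    
Headphones | Supplies
Stapler    | Supplies
Monitor    | Supplies
Pen        | Kitchen 


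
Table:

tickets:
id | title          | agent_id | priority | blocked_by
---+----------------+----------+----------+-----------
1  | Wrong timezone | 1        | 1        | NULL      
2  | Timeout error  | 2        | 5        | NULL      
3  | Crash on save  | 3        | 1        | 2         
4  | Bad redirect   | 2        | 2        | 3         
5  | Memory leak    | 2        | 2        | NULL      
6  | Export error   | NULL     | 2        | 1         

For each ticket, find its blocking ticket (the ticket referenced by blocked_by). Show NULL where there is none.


This is a self-join: tickets is joined to a second copy of itself, matching each row's blocked_by to another row's id. Use LEFT JOIN so rows with blocked_by=NULL are kept.
  - ticket 1 (Wrong timezone): blocked_by=NULL -> NULL
  - ticket 2 (Timeout error): blocked_by=NULL -> NULL
  - ticket 3 (Crash on save): blocked_by=2 -> Timeout error
  - ticket 4 (Bad redirect): blocked_by=3 -> Crash on save
  - ticket 5 (Memory leak): blocked_by=NULL -> NULL
  - ticket 6 (Export error): blocked_by=1 -> Wrong timezone

SQL:
SELECT a.title AS item, b.title AS blocked_by
FROM tickets a
LEFT JOIN tickets b ON a.blocked_by = b.id

Result:
item           | blocked_by    
---------------+---------------
Wrong timezone | NULL          
Timeout error  | NULL          
Crash on save  | Timeout error 
Bad redirect   | Crash on save 
Memory leak    | NULL          
Export error   | Wrong timezone


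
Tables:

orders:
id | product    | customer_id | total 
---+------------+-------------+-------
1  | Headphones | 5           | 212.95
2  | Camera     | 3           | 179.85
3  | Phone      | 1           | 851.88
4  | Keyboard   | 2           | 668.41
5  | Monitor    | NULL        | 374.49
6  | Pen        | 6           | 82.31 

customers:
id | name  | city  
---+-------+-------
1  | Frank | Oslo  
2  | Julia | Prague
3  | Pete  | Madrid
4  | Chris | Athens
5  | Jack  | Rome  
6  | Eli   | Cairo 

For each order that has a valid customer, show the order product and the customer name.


INNER JOIN keeps only orders rows whose customer_id matches an id in customers. Walk through each order:
  - order 1 (Headphones): customer_id=5 -> matches Jack
  - order 2 (Camera): customer_id=3 -> matches Pete
  - order 3 (Phone): customer_id=1 -> matches Frank
  - order 4 (Keyboard): customer_id=2 -> matches Julia
  - order 5 (Monitor): customer_id=NULL, no match -> dropped
  - order 6 (Pen): customer_id=6 -> matches Eli
So 1 of 6 rows is dropped.

SQL:
SELECT a.product, b.name AS customer
FROM orders a
INNER JOIN customers b ON a.customer_id = b.id

Result:
product    | customer
-----------+---------
Headphones | Jack    
Camera     | Pete    
Phone      | Frank   
Keyboard   | Julia   
Pen        | Eli     


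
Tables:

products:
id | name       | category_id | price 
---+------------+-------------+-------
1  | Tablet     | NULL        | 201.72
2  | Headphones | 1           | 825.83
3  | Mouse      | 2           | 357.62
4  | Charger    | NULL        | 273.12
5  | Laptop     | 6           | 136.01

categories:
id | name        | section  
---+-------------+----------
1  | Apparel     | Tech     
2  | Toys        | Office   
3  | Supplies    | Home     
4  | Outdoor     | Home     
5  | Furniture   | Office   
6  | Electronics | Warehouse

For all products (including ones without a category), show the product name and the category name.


LEFT JOIN keeps every row from products (the left table); where category_id has no match in categories, the category columns become NULL. Walk through each product:
  - product 1 (Tablet): category_id=NULL, no match -> kept with NULL
  - product 2 (Headphones): category_id=1 -> matches Apparel
  - product 3 (Mouse): category_id=2 -> matches Toys
  - product 4 (Charger): category_id=NULL, no match -> kept with NULL
  - product 5 (Laptop): category_id=6 -> matches Electronics
All 5 rows appear; 2 have NULL category.

SQL:
SELECT a.name, b.name AS category
FROM products a
LEFT JOIN categories b ON a.category_id = b.id

Result:
name       | category   
-----------+------------
Tablet     | NULL       
Headphones | Apparel    
Mouse      | Toys       
Charger    | NULL       
Laptop     | Electronics


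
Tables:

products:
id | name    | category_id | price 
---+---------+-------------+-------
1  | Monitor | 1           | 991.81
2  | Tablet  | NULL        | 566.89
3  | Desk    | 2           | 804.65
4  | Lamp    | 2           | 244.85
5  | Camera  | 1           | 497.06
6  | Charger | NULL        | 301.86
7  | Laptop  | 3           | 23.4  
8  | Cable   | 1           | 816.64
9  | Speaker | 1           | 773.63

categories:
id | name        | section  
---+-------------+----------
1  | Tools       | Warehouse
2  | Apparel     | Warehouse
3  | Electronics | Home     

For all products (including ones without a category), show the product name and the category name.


LEFT JOIN keeps every row from products (the left table); where category_id has no match in categories, the category columns become NULL. Walk through each product:
  - product 1 (Monitor): category_id=1 -> matches Tools
  - product 2 (Tablet): category_id=NULL, no match -> kept with NULL
  - product 3 (Desk): category_id=2 -> matches Apparel
  - product 4 (Lamp): category_id=2 -> matches Apparel
  - product 5 (Camera): category_id=1 -> matches Tools
  - product 6 (Charger): category_id=NULL, no match -> kept with NULL
  - product 7 (Laptop): category_id=3 -> matches Electronics
  - product 8 (Cable): category_id=1 -> matches Tools
  - product 9 (Speaker): category_id=1 -> matches Tools
All 9 rows appear; 2 have NULL category.

SQL:
SELECT a.name, b.name AS category
FROM products a
LEFT JOIN categories b ON a.category_id = b.id

Result:
name    | category   
--------+------------
Monitor | Tools      
Tablet  | NULL       
Desk    | Apparel    
Lamp    | Apparel    
Camera  | Tools      
Charger | NULL       
Laptop  | Electronics
Cable   | Tools      
Speaker | Tools      


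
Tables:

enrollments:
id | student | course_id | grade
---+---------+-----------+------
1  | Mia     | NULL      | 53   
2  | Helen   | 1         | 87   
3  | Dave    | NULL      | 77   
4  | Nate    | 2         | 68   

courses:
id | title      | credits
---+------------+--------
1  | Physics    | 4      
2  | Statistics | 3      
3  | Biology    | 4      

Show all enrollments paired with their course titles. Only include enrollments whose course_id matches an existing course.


INNER JOIN keeps only enrollments rows whose course_id matches an id in courses. Walk through each enrollment:
  - enrollment 1 (Mia): course_id=NULL, no match -> dropped
  - enrollment 2 (Helen): course_id=1 -> matches Physics
  - enrollment 3 (Dave): course_id=NULL, no match -> dropped
  - enrollment 4 (Nate): course_id=2 -> matches Statistics
So 2 of 4 rows are dropped.

SQL:
SELECT a.student, b.title AS course
FROM enrollments a
INNER JOIN courses b ON a.course_id = b.id

Result:
student | course    
--------+-----------
Helen   | Physics   
Nate    | Statistics


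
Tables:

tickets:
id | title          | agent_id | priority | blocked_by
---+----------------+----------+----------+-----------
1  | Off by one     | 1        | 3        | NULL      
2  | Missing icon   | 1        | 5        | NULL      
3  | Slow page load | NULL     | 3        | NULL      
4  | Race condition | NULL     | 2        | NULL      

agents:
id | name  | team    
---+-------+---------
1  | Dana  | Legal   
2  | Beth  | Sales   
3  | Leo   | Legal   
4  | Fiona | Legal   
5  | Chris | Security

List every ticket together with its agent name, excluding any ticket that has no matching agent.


INNER JOIN keeps only tickets rows whose agent_id matches an id in agents. Walk through each ticket:
  - ticket 1 (Off by one): agent_id=1 -> matches Dana
  - ticket 2 (Missing icon): agent_id=1 -> matches Dana
  - ticket 3 (Slow page load): agent_id=NULL, no match -> dropped
  - ticket 4 (Race condition): agent_id=NULL, no match -> dropped
So 2 of 4 rows are dropped.

SQL:
SELECT a.title, b.name AS agent
FROM tickets a
INNER JOIN agents b ON a.agent_id = b.id

Result:
title        | agent
-------------+------
Off by one   | Dana 
Missing icon | Dana 


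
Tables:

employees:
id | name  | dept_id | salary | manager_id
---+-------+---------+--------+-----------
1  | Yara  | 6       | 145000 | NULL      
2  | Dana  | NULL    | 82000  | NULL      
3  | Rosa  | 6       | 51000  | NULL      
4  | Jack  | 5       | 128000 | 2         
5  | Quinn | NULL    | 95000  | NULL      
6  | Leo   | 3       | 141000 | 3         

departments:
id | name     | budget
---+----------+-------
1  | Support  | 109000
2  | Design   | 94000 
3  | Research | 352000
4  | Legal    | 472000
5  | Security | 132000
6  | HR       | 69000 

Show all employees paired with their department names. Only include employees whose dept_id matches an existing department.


INNER JOIN keeps only employees rows whose dept_id matches an id in departments. Walk through each employee:
  - employee 1 (Yara): dept_id=6 -> matches HR
  - employee 2 (Dana): dept_id=NULL, no match -> dropped
  - employee 3 (Rosa): dept_id=6 -> matches HR
  - employee 4 (Jack): dept_id=5 -> matches Security
  - employee 5 (Quinn): dept_id=NULL, no match -> dropped
  - employee 6 (Leo): dept_id=3 -> matches Research
So 2 of 6 rows are dropped.

SQL:
SELECT a.name, b.name AS department
FROM employees a
INNER JOIN departments b ON a.dept_id = b.id

Result:
name | department
-----+-----------
Yara | HR        
Rosa | HR        
Jack | Security  
Leo  | Research  


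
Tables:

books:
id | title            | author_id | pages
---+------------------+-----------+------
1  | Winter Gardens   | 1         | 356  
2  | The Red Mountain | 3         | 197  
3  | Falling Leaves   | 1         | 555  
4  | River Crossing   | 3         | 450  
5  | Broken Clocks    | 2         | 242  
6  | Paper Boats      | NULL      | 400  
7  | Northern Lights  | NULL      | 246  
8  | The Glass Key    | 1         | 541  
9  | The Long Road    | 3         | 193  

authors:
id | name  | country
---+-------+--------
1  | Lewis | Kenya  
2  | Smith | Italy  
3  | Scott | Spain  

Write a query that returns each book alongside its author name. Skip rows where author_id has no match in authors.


INNER JOIN keeps only books rows whose author_id matches an id in authors. Walk through each book:
  - book 1 (Winter Gardens): author_id=1 -> matches Lewis
  - book 2 (The Red Mountain): author_id=3 -> matches Scott
  - book 3 (Falling Leaves): author_id=1 -> matches Lewis
  - book 4 (River Crossing): author_id=3 -> matches Scott
  - book 5 (Broken Clocks): author_id=2 -> matches Smith
  - book 6 (Paper Boats): author_id=NULL, no match -> dropped
  - book 7 (Northern Lights): author_id=NULL, no match -> dropped
  - book 8 (The Glass Key): author_id=1 -> matches Lewis
  - book 9 (The Long Road): author_id=3 -> matches Scott
So 2 of 9 rows are dropped.

SQL:
SELECT a.title, b.name AS author
FROM books a
INNER JOIN authors b ON a.author_id = b.id

Result:
title            | author
-----------------+-------
Winter Gardens   | Lewis 
The Red Mountain | Scott 
Falling Leaves   | Lewis 
River Crossing   | Scott 
Broken Clocks    | Smith 
The Glass Key    | Lewis 
The Long Road    | Scott 


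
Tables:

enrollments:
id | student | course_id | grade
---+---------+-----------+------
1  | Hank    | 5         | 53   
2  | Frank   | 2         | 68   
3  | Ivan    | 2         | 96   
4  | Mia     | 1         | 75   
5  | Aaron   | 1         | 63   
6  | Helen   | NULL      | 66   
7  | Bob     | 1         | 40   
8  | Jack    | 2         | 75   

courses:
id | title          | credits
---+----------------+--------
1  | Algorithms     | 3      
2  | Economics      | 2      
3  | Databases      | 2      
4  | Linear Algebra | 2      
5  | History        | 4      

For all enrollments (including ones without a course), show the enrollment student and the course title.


LEFT JOIN keeps every row from enrollments (the left table); where course_id has no match in courses, the course columns become NULL. Walk through each enrollment:
  - enrollment 1 (Hank): course_id=5 -> matches History
  - enrollment 2 (Frank): course_id=2 -> matches Economics
  - enrollment 3 (Ivan): course_id=2 -> matches Economics
  - enrollment 4 (Mia): course_id=1 -> matches Algorithms
  - enrollment 5 (Aaron): course_id=1 -> matches Algorithms
  - enrollment 6 (Helen): course_id=NULL, no match -> kept with NULL
  - enrollment 7 (Bob): course_id=1 -> matches Algorithms
  - enrollment 8 (Jack): course_id=2 -> matches Economics
All 8 rows appear; 1 has NULL course.

SQL:
SELECT a.student, b.title AS course
FROM enrollments a
LEFT JOIN courses b ON a.course_id = b.id

Result:
student | course    
--------+-----------
Hank    | History   
Frank   | Economics 
Ivan    | Economics 
Mia     | Algorithms
Aaron   | Algorithms
Helen   | NULL      
Bob     | Algorithms
Jack    | Economics 


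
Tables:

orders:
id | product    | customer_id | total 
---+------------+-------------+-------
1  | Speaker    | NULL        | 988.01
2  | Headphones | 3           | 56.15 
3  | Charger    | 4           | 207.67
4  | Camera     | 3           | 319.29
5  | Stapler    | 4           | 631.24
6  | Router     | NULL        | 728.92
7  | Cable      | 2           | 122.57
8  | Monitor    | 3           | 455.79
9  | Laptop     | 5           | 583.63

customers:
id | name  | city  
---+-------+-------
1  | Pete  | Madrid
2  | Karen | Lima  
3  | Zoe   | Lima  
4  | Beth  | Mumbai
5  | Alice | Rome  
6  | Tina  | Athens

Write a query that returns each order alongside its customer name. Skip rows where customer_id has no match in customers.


INNER JOIN keeps only orders rows whose customer_id matches an id in customers. Walk through each order:
  - order 1 (Speaker): customer_id=NULL, no match -> dropped
  - order 2 (Headphones): customer_id=3 -> matches Zoe
  - order 3 (Charger): customer_id=4 -> matches Beth
  - order 4 (Camera): customer_id=3 -> matches Zoe
  - order 5 (Stapler): customer_id=4 -> matches Beth
  - order 6 (Router): customer_id=NULL, no match -> dropped
  - order 7 (Cable): customer_id=2 -> matches Karen
  - order 8 (Monitor): customer_id=3 -> matches Zoe
  - order 9 (Laptop): customer_id=5 -> matches Alice
So 2 of 9 rows are dropped.

SQL:
SELECT a.product, b.name AS customer
FROM orders a
INNER JOIN customers b ON a.customer_id = b.id

Result:
product    | customer
-----------+---------
Headphones | Zoe     
Charger    | Beth    
Camera     | Zoe     
Stapler    | Beth    
Cable      | Karen   
Monitor    | Zoe     
Laptop     | Alice   


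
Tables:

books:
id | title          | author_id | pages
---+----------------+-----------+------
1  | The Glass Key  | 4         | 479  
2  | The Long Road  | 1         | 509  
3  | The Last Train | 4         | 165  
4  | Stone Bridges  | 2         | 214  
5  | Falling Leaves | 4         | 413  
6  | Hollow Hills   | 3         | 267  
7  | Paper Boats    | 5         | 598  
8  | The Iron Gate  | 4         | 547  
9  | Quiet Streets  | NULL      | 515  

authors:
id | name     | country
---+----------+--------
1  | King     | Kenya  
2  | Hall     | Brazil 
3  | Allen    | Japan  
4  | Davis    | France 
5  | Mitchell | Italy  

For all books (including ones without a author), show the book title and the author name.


LEFT JOIN keeps every row from books (the left table); where author_id has no match in authors, the author columns become NULL. Walk through each book:
  - book 1 (The Glass Key): author_id=4 -> matches Davis
  - book 2 (The Long Road): author_id=1 -> matches King
  - book 3 (The Last Train): author_id=4 -> matches Davis
  - book 4 (Stone Bridges): author_id=2 -> matches Hall
  - book 5 (Falling Leaves): author_id=4 -> matches Davis
  - book 6 (Hollow Hills): author_id=3 -> matches Allen
  - book 7 (Paper Boats): author_id=5 -> matches Mitchell
  - book 8 (The Iron Gate): author_id=4 -> matches Davis
  - book 9 (Quiet Streets): author_id=NULL, no match -> kept with NULL
All 9 rows appear; 1 has NULL author.

SQL:
SELECT a.title, b.name AS author
FROM books a
LEFT JOIN authors b ON a.author_id = b.id

Result:
title          | author  
---------------+---------
The Glass Key  | Davis   
The Long Road  | King    
The Last Train | Davis   
Stone Bridges  | Hall    
Falling Leaves | Davis   
Hollow Hills   | Allen   
Paper Boats    | Mitchell
The Iron Gate  | Davis   
Quiet Streets  | NULL    


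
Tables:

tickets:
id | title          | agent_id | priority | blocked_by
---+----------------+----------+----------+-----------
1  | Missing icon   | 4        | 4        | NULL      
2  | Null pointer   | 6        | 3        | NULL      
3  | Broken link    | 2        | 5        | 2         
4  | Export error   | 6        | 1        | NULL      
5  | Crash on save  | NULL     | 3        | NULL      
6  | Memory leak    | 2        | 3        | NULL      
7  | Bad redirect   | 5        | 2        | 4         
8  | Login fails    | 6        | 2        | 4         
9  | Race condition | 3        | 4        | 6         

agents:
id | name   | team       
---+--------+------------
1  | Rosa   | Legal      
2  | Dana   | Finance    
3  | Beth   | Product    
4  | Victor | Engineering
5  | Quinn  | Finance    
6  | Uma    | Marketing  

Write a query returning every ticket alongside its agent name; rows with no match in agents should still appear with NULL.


LEFT JOIN keeps every row from tickets (the left table); where agent_id has no match in agents, the agent columns become NULL. Walk through each ticket:
  - ticket 1 (Missing icon): agent_id=4 -> matches Victor
  - ticket 2 (Null pointer): agent_id=6 -> matches Uma
  - ticket 3 (Broken link): agent_id=2 -> matches Dana
  - ticket 4 (Export error): agent_id=6 -> matches Uma
  - ticket 5 (Crash on save): agent_id=NULL, no match -> kept with NULL
  - ticket 6 (Memory leak): agent_id=2 -> matches Dana
  - ticket 7 (Bad redirect): agent_id=5 -> matches Quinn
  - ticket 8 (Login fails): agent_id=6 -> matches Uma
  - ticket 9 (Race condition): agent_id=3 -> matches Beth
All 9 rows appear; 1 has NULL agent.

SQL:
SELECT a.title, b.name AS agent
FROM tickets a
LEFT JOIN agents b ON a.agent_id = b.id

Result:
title          | agent 
---------------+-------
Missing icon   | Victor
Null pointer   | Uma   
Broken link    | Dana  
Export error   | Uma   
Crash on save  | NULL  
Memory leak    | Dana  
Bad redirect   | Quinn 
Login fails    | Uma   
Race condition | Beth  


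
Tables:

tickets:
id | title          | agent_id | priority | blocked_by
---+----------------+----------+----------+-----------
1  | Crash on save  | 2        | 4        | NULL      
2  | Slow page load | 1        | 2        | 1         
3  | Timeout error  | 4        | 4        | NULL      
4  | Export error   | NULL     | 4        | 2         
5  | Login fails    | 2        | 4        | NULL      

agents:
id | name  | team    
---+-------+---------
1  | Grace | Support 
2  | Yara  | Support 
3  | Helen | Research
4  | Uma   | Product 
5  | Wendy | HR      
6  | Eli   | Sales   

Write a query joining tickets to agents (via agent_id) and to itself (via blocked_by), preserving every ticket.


Two LEFT JOINs from the same base table tickets: one to agents via agent_id, one to tickets itself via blocked_by. Both are LEFT so every ticket is preserved.
Match against agents:
  - ticket 1 (Crash on save): agent_id=2 -> matches Yara
  - ticket 2 (Slow page load): agent_id=1 -> matches Grace
  - ticket 3 (Timeout error): agent_id=4 -> matches Uma
  - ticket 4 (Export error): agent_id=NULL, no match -> kept with NULL
  - ticket 5 (Login fails): agent_id=2 -> matches Yara
Match against tickets (self):
  - ticket 1 (Crash on save): blocked_by=NULL -> NULL
  - ticket 2 (Slow page load): blocked_by=1 -> Crash on save
  - ticket 3 (Timeout error): blocked_by=NULL -> NULL
  - ticket 4 (Export error): blocked_by=2 -> Slow page load
  - ticket 5 (Login fails): blocked_by=NULL -> NULL

SQL:
SELECT a.title, b.name AS agent, c.title AS blocked_by
FROM tickets a
LEFT JOIN agents b ON a.agent_id = b.id
LEFT JOIN tickets c ON a.blocked_by = c.id

Result:
title          | agent | blocked_by    
---------------+-------+---------------
Crash on save  | Yara  | NULL          
Slow page load | Grace | Crash on save 
Timeout error  | Uma   | NULL          
Export error   | NULL  | Slow page load
Login fails    | Yara  | NULL          


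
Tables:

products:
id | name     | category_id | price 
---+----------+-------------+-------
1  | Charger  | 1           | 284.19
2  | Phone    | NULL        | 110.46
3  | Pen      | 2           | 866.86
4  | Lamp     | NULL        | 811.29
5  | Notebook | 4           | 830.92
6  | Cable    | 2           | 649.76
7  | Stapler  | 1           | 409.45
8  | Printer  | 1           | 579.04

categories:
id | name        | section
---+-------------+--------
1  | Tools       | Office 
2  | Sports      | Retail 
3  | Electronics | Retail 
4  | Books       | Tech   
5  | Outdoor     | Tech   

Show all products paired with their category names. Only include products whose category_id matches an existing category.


INNER JOIN keeps only products rows whose category_id matches an id in categories. Walk through each product:
  - product 1 (Charger): category_id=1 -> matches Tools
  - product 2 (Phone): category_id=NULL, no match -> dropped
  - product 3 (Pen): category_id=2 -> matches Sports
  - product 4 (Lamp): category_id=NULL, no match -> dropped
  - product 5 (Notebook): category_id=4 -> matches Books
  - product 6 (Cable): category_id=2 -> matches Sports
  - product 7 (Stapler): category_id=1 -> matches Tools
  - product 8 (Printer): category_id=1 -> matches Tools
So 2 of 8 rows are dropped.

SQL:
SELECT a.name, b.name AS category
FROM products a
INNER JOIN categories b ON a.category_id = b.id

Result:
name     | category
---------+---------
Charger  | Tools   
Pen      | Sports  
Notebook | Books   
Cable    | Sports  
Stapler  | Tools   
Printer  | Tools   


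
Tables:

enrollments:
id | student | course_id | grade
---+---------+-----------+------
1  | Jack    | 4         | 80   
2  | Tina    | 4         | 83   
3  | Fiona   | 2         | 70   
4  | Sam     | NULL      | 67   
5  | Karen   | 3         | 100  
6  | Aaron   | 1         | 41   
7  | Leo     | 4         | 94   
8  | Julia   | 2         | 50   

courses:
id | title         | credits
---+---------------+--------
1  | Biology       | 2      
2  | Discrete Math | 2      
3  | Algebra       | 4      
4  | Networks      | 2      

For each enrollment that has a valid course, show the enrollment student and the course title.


INNER JOIN keeps only enrollments rows whose course_id matches an id in courses. Walk through each enrollment:
  - enrollment 1 (Jack): course_id=4 -> matches Networks
  - enrollment 2 (Tina): course_id=4 -> matches Networks
  - enrollment 3 (Fiona): course_id=2 -> matches Discrete Math
  - enrollment 4 (Sam): course_id=NULL, no match -> dropped
  - enrollment 5 (Karen): course_id=3 -> matches Algebra
  - enrollment 6 (Aaron): course_id=1 -> matches Biology
  - enrollment 7 (Leo): course_id=4 -> matches Networks
  - enrollment 8 (Julia): course_id=2 -> matches Discrete Math
So 1 of 8 rows is dropped.

SQL:
SELECT a.student, b.title AS course
FROM enrollments a
INNER JOIN courses b ON a.course_id = b.id

Result:
student | course       
--------+--------------
Jack    | Networks     
Tina    | Networks     
Fiona   | Discrete Math
Karen   | Algebra      
Aaron   | Biology      
Leo     | Networks     
Julia   | Discrete Math


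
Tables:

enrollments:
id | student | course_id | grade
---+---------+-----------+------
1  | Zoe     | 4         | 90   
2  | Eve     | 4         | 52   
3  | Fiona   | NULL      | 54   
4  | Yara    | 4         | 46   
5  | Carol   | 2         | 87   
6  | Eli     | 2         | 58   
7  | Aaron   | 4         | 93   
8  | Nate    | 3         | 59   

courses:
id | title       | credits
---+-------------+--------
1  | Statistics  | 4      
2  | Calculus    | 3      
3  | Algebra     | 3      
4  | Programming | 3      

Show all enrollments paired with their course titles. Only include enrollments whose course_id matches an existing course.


INNER JOIN keeps only enrollments rows whose course_id matches an id in courses. Walk through each enrollment:
  - enrollment 1 (Zoe): course_id=4 -> matches Programming
  - enrollment 2 (Eve): course_id=4 -> matches Programming
  - enrollment 3 (Fiona): course_id=NULL, no match -> dropped
  - enrollment 4 (Yara): course_id=4 -> matches Programming
  - enrollment 5 (Carol): course_id=2 -> matches Calculus
  - enrollment 6 (Eli): course_id=2 -> matches Calculus
  - enrollment 7 (Aaron): course_id=4 -> matches Programming
  - enrollment 8 (Nate): course_id=3 -> matches Algebra
So 1 of 8 rows is dropped.

SQL:
SELECT a.student, b.title AS course
FROM enrollments a
INNER JOIN courses b ON a.course_id = b.id

Result:
student | course     
--------+------------
Zoe     | Programming
Eve     | Programming
Yara    | Programming
Carol   | Calculus   
Eli     | Calculus   
Aaron   | Programming
Nate    | Algebra    


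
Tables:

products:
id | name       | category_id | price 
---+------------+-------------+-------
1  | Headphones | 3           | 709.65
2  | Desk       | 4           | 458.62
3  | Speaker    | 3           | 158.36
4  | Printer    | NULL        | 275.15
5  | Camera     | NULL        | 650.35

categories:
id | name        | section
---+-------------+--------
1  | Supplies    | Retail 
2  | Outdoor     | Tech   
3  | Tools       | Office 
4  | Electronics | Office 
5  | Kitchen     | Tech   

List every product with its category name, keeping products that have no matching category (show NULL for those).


LEFT JOIN keeps every row from products (the left table); where category_id has no match in categories, the category columns become NULL. Walk through each product:
  - product 1 (Headphones): category_id=3 -> matches Tools
  - product 2 (Desk): category_id=4 -> matches Electronics
  - product 3 (Speaker): category_id=3 -> matches Tools
  - product 4 (Printer): category_id=NULL, no match -> kept with NULL
  - product 5 (Camera): category_id=NULL, no match -> kept with NULL
All 5 rows appear; 2 have NULL category.

SQL:
SELECT a.name, b.name AS category
FROM products a
LEFT JOIN categories b ON a.category_id = b.id

Result:
name       | category   
-----------+------------
Headphones | Tools      
Desk       | Electronics
Speaker    | Tools      
Printer    | NULL       
Camera     | NULL       


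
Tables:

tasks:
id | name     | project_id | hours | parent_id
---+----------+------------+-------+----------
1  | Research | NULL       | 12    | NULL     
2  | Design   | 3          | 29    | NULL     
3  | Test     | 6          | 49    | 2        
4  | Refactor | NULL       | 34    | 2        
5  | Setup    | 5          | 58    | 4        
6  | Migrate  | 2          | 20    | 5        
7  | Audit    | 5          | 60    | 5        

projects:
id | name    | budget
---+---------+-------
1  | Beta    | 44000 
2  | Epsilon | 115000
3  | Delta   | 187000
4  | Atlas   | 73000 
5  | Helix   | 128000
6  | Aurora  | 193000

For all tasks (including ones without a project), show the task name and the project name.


LEFT JOIN keeps every row from tasks (the left table); where project_id has no match in projects, the project columns become NULL. Walk through each task:
  - task 1 (Research): project_id=NULL, no match -> kept with NULL
  - task 2 (Design): project_id=3 -> matches Delta
  - task 3 (Test): project_id=6 -> matches Aurora
  - task 4 (Refactor): project_id=NULL, no match -> kept with NULL
  - task 5 (Setup): project_id=5 -> matches Helix
  - task 6 (Migrate): project_id=2 -> matches Epsilon
  - task 7 (Audit): project_id=5 -> matches Helix
All 7 rows appear; 2 have NULL project.

SQL:
SELECT a.name, b.name AS project
FROM tasks a
LEFT JOIN projects b ON a.project_id = b.id

Result:
name     | project
---------+--------
Research | NULL   
Design   | Delta  
Test     | Aurora 
Refactor | NULL   
Setup    | Helix  
Migrate  | Epsilon
Audit    | Helix  


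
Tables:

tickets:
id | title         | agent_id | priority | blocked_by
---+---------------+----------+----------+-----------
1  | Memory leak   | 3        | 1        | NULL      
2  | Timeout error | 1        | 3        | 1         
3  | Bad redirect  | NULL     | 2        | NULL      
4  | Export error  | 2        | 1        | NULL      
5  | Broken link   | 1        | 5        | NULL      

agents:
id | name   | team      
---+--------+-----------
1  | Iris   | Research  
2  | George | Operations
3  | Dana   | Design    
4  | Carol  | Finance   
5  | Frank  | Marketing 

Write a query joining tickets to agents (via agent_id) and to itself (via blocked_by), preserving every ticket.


Two LEFT JOINs from the same base table tickets: one to agents via agent_id, one to tickets itself via blocked_by. Both are LEFT so every ticket is preserved.
Match against agents:
  - ticket 1 (Memory leak): agent_id=3 -> matches Dana
  - ticket 2 (Timeout error): agent_id=1 -> matches Iris
  - ticket 3 (Bad redirect): agent_id=NULL, no match -> kept with NULL
  - ticket 4 (Export error): agent_id=2 -> matches George
  - ticket 5 (Broken link): agent_id=1 -> matches Iris
Match against tickets (self):
  - ticket 1 (Memory leak): blocked_by=NULL -> NULL
  - ticket 2 (Timeout error): blocked_by=1 -> Memory leak
  - ticket 3 (Bad redirect): blocked_by=NULL -> NULL
  - ticket 4 (Export error): blocked_by=NULL -> NULL
  - ticket 5 (Broken link): blocked_by=NULL -> NULL

SQL:
SELECT a.title, b.name AS agent, c.title AS blocked_by
FROM tickets a
LEFT JOIN agents b ON a.agent_id = b.id
LEFT JOIN tickets c ON a.blocked_by = c.id

Result:
title         | agent  | blocked_by 
--------------+--------+------------
Memory leak   | Dana   | NULL       
Timeout error | Iris   | Memory leak
Bad redirect  | NULL   | NULL       
Export error  | George | NULL       
Broken link   | Iris   | NULL       


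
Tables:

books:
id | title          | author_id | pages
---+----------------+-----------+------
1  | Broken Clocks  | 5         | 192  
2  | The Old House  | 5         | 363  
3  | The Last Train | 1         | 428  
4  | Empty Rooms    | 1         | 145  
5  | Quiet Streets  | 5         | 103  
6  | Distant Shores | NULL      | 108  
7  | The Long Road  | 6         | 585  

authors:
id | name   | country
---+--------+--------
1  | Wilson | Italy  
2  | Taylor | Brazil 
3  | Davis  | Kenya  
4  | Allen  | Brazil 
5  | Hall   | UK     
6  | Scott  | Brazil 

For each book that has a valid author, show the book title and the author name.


INNER JOIN keeps only books rows whose author_id matches an id in authors. Walk through each book:
  - book 1 (Broken Clocks): author_id=5 -> matches Hall
  - book 2 (The Old House): author_id=5 -> matches Hall
  - book 3 (The Last Train): author_id=1 -> matches Wilson
  - book 4 (Empty Rooms): author_id=1 -> matches Wilson
  - book 5 (Quiet Streets): author_id=5 -> matches Hall
  - book 6 (Distant Shores): author_id=NULL, no match -> dropped
  - book 7 (The Long Road): author_id=6 -> matches Scott
So 1 of 7 rows is dropped.

SQL:
SELECT a.title, b.name AS author
FROM books a
INNER JOIN authors b ON a.author_id = b.id

Result:
title          | author
---------------+-------
Broken Clocks  | Hall  
The Old House  | Hall  
The Last Train | Wilson
Empty Rooms    | Wilson
Quiet Streets  | Hall  
The Long Road  | Scott 


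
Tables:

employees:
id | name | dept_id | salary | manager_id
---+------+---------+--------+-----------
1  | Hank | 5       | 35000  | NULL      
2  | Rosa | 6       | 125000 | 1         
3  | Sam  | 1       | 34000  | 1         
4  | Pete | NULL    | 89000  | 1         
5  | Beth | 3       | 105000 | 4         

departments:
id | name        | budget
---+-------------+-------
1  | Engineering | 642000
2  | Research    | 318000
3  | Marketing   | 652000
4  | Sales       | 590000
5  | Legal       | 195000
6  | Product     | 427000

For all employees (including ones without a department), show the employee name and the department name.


LEFT JOIN keeps every row from employees (the left table); where dept_id has no match in departments, the department columns become NULL. Walk through each employee:
  - employee 1 (Hank): dept_id=5 -> matches Legal
  - employee 2 (Rosa): dept_id=6 -> matches Product
  - employee 3 (Sam): dept_id=1 -> matches Engineering
  - employee 4 (Pete): dept_id=NULL, no match -> kept with NULL
  - employee 5 (Beth): dept_id=3 -> matches Marketing
All 5 rows appear; 1 has NULL department.

SQL:
SELECT a.name, b.name AS department
FROM employees a
LEFT JOIN departments b ON a.dept_id = b.id

Result:
name | department 
-----+------------
Hank | Legal      
Rosa | Product    
Sam  | Engineering
Pete | NULL       
Beth | Marketing  
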